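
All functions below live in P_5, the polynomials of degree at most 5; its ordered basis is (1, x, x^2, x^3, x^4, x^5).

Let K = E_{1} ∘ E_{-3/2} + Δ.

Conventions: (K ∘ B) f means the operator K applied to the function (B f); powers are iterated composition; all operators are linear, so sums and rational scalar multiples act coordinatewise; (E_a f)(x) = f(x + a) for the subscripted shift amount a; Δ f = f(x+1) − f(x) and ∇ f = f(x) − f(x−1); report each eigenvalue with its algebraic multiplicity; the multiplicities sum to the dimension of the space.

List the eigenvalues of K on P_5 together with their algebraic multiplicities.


image of 1: 1
image of x: x + 1/2
image of x^2: x^2 + x + 5/4
image of x^3: x^3 + (3/2)x^2 + (15/4)x + 7/8
image of x^4: x^4 + 2x^3 + (15/2)x^2 + (7/2)x + 17/16
image of x^5: x^5 + (5/2)x^4 + (25/2)x^3 + (35/4)x^2 + (85/16)x + 31/32
the matrix is upper triangular; its diagonal is (1, 1, 1, 1, 1, 1)
for a triangular matrix the eigenvalues are the diagonal entries, with algebraic multiplicity their repetition count

λ = 1 (multiplicity 6)


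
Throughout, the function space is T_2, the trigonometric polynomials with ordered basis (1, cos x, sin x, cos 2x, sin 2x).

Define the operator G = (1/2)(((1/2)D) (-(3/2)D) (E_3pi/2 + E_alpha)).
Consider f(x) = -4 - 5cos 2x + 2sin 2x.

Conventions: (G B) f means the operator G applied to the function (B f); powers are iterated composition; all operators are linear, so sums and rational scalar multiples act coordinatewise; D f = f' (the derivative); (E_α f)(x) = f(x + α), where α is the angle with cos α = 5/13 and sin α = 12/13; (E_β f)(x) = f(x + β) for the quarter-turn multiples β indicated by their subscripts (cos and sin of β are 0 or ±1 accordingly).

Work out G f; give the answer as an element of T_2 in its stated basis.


g(x) = (2520/169)cos 2x + (36/169)sin 2x

E_3pi/2 f = -4 + 5cos 2x - 2sin 2x
E_alpha f = -4 + (835/169)cos 2x + (362/169)sin 2x
(E_3pi/2 + E_alpha) f = -8 + (1680/169)cos 2x + (24/169)sin 2x
D (E_3pi/2 + E_alpha) f = (48/169)cos 2x - (3360/169)sin 2x
(-(3/2)D) (E_3pi/2 + E_alpha) f = -(72/169)cos 2x + (5040/169)sin 2x
D (-(3/2)D) (E_3pi/2 + E_alpha) f = (10080/169)cos 2x + (144/169)sin 2x
((1/2)D) (-(3/2)D) (E_3pi/2 + E_alpha) f = (5040/169)cos 2x + (72/169)sin 2x
((1/2)(((1/2)D) (-(3/2)D) (E_3pi/2 + E_alpha))) f = (2520/169)cos 2x + (36/169)sin 2x


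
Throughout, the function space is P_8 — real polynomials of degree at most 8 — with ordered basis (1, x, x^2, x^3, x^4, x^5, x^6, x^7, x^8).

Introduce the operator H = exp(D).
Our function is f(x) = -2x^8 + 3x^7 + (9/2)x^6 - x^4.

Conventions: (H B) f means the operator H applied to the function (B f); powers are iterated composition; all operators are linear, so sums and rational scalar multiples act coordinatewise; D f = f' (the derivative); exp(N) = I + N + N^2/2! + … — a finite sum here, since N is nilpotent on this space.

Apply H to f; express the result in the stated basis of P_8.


g(x) = -2x^8 - 13x^7 - (61/2)x^6 - 22x^5 + (63/2)x^4 + 79x^3 + (137/2)x^2 + 28x + 9/2

order-1 term: -16x^7 + 21x^6 + 27x^5 - 4x^3
order-2 term: -56x^6 + 63x^5 + (135/2)x^4 - 6x^2
order-3 term: -112x^5 + 105x^4 + 90x^3 - 4x
order-4 term: -140x^4 + 105x^3 + (135/2)x^2 - 1
order-5 term: -112x^3 + 63x^2 + 27x
order-6 term: -56x^2 + 21x + 9/2
order-7 term: -16x + 3
order-8 term: -2
the series for exp(D) f terminates at order 8
exp(D) f = -2x^8 - 13x^7 - (61/2)x^6 - 22x^5 + (63/2)x^4 + 79x^3 + (137/2)x^2 + 28x + 9/2


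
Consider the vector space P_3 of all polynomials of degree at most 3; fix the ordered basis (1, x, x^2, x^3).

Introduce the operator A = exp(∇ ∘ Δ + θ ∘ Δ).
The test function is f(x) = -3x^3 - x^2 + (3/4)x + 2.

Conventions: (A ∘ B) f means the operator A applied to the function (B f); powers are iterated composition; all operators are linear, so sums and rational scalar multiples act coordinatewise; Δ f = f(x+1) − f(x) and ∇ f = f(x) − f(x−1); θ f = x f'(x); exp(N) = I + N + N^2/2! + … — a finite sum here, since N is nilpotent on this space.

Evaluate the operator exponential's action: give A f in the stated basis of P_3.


order-1 term: -18x^2 - 29x - 2
order-2 term: -18x - 18
the series for exp(∇ ∘ Δ + θ ∘ Δ) f terminates at order 2
exp(∇ ∘ Δ + θ ∘ Δ) f = -3x^3 - 19x^2 - (185/4)x - 18

the result is g(x) = -3x^3 - 19x^2 - (185/4)x - 18


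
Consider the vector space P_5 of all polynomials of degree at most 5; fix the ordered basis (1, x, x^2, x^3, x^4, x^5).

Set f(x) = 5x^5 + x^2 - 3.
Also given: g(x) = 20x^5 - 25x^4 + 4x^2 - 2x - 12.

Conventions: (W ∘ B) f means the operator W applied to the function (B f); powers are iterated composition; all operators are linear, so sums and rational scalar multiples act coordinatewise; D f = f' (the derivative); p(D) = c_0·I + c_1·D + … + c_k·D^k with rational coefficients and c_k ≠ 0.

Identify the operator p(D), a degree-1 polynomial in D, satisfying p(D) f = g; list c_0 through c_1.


c_0 = 4, c_1 = -1

D^0 f = 5x^5 + x^2 - 3
D^1 f = 25x^4 + 2x
matching coefficients of g against c_0 f + c_1 Df + … from the top degree down determines the c_i
solution: c_0 = 4, c_1 = -1


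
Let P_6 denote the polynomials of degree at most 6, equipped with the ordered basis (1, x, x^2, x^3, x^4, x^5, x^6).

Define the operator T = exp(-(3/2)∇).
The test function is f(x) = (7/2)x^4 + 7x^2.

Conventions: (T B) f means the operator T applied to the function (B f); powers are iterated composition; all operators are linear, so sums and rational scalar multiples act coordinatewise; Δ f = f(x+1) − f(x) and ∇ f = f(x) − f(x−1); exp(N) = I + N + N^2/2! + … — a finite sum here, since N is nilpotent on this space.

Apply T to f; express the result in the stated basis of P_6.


order-1 term: -21x^3 + (63/2)x^2 - 42x + 63/4
order-2 term: (189/4)x^2 - (189/2)x + 567/8
order-3 term: -(189/4)x + 567/8
order-4 term: 567/32
the series for exp(-(3/2)∇) f terminates at order 4
exp(-(3/2)∇) f = (7/2)x^4 - 21x^3 + (343/4)x^2 - (735/4)x + 5607/32

g(x) = (7/2)x^4 - 21x^3 + (343/4)x^2 - (735/4)x + 5607/32


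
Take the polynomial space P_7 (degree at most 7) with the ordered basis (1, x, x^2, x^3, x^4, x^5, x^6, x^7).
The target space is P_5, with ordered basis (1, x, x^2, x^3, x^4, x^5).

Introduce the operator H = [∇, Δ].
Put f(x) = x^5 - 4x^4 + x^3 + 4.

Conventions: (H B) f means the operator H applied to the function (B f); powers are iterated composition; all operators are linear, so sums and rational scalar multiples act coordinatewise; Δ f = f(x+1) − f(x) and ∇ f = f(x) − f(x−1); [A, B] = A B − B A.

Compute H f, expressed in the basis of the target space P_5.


the result is g(x) = 0

Δ f = 5x^4 - 6x^3 - 11x^2 - 8x - 2
∇ Δ f = 20x^3 - 48x^2 + 16x - 8
∇ f = 5x^4 - 26x^3 + 37x^2 - 24x + 6
Δ ∇ f = 20x^3 - 48x^2 + 16x - 8
[∇, Δ] f = 0


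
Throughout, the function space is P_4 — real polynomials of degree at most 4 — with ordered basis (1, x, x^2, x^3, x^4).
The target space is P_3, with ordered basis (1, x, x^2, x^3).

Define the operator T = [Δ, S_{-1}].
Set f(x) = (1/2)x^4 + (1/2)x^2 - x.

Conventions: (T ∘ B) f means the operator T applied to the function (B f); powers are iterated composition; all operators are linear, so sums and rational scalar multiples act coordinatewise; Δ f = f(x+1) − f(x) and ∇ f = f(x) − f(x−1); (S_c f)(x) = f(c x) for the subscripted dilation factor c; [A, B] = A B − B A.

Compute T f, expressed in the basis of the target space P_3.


g(x) = 4x^3 + 6x + 2

S_{-1} f = (1/2)x^4 + (1/2)x^2 + x
Δ S_{-1} f = 2x^3 + 3x^2 + 3x + 2
Δ f = 2x^3 + 3x^2 + 3x
S_{-1} Δ f = -2x^3 + 3x^2 - 3x
[Δ, S_{-1}] f = 4x^3 + 6x + 2


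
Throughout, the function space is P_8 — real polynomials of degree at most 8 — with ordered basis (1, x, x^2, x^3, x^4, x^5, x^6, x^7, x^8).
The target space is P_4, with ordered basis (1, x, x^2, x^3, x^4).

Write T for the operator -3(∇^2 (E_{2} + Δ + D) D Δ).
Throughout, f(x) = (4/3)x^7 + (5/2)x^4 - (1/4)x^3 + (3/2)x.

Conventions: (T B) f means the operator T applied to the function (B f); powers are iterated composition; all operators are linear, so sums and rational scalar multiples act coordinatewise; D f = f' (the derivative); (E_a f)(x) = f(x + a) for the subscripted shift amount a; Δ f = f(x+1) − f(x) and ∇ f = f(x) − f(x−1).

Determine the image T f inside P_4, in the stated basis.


the result is g(x) = -3360x^3 - 35280x^2 - 15120x - 23700

Δ f = (28/3)x^6 + 28x^5 + (140/3)x^4 + (170/3)x^3 + (169/4)x^2 + (223/12)x + 61/12
D Δ f = 56x^5 + 140x^4 + (560/3)x^3 + 170x^2 + (169/2)x + 223/12
E_{2} (D Δ) f = 56x^5 + 700x^4 + (10640/3)x^3 + 9130x^2 + (23929/2)x + 76715/12
Δ (D Δ) f = 280x^4 + 1120x^3 + 1960x^2 + 1740x + 3823/6
D (D Δ) f = 280x^4 + 560x^3 + 560x^2 + 340x + 169/2
(E_{2} + Δ + D) (D Δ) f = 56x^5 + 1260x^4 + (15680/3)x^3 + 11650x^2 + (28089/2)x + 85375/12
∇ (E_{2} + Δ + D) (D Δ) f = 280x^4 + 4480x^3 + 8680x^2 + 12380x + 38503/6
∇ ∇ (E_{2} + Δ + D) (D Δ) f = 1120x^3 + 11760x^2 + 5040x + 7900
(-3(∇^2 (E_{2} + Δ + D) D Δ)) f = -3360x^3 - 35280x^2 - 15120x - 23700


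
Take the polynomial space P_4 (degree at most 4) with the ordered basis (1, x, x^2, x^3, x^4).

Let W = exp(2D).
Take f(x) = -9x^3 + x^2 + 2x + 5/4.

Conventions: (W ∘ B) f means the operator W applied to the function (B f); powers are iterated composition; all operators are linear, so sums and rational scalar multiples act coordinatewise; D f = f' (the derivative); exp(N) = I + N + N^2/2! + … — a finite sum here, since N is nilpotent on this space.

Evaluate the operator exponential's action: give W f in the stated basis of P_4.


order-1 term: -54x^2 + 4x + 4
order-2 term: -108x + 4
order-3 term: -72
the series for exp(2D) f terminates at order 3
exp(2D) f = -9x^3 - 53x^2 - 102x - 251/4

g(x) = -9x^3 - 53x^2 - 102x - 251/4


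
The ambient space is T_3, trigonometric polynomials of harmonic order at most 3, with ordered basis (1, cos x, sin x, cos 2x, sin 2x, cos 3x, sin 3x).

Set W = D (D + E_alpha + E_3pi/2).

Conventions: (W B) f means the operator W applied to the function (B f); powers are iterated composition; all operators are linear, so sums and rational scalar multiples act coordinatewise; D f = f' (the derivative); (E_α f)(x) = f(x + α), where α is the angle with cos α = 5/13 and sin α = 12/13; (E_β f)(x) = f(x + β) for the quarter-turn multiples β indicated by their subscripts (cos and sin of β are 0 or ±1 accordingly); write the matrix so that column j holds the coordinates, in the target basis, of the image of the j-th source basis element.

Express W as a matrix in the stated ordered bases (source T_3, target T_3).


image of 1: 0
image of cos x: -(12/13)cos x - (5/13)sin x
image of sin x: (5/13)cos x - (12/13)sin x
image of cos 2x: -(916/169)cos 2x + (576/169)sin 2x
image of sin 2x: -(576/169)cos 2x - (916/169)sin 2x
image of cos 3x: -(23880/2197)cos 3x + (6105/2197)sin 3x
image of sin 3x: -(6105/2197)cos 3x - (23880/2197)sin 3x
each image's coordinates form column j of the matrix

the matrix is [[0, 0, 0, 0, 0, 0, 0]; [0, -12/13, 5/13, 0, 0, 0, 0]; [0, -5/13, -12/13, 0, 0, 0, 0]; [0, 0, 0, -916/169, -576/169, 0, 0]; [0, 0, 0, 576/169, -916/169, 0, 0]; [0, 0, 0, 0, 0, -23880/2197, -6105/2197]; [0, 0, 0, 0, 0, 6105/2197, -23880/2197]] (rows listed top to bottom)


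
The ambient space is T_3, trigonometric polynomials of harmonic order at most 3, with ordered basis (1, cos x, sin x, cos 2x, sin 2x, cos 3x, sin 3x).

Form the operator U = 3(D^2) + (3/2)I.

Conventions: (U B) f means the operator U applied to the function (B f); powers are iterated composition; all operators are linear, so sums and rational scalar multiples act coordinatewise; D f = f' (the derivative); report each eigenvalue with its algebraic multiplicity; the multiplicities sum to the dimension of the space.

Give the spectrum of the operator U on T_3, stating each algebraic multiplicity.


image of 1: 3/2
image of cos x: -(3/2)cos x
image of sin x: -(3/2)sin x
image of cos 2x: -(21/2)cos 2x
image of sin 2x: -(21/2)sin 2x
image of cos 3x: -(51/2)cos 3x
image of sin 3x: -(51/2)sin 3x
the matrix is diagonal; its diagonal is (3/2, -3/2, -3/2, -21/2, -21/2, -51/2, -51/2)
for a triangular matrix the eigenvalues are the diagonal entries, with algebraic multiplicity their repetition count

λ = -51/2 (multiplicity 2), λ = -21/2 (multiplicity 2), λ = -3/2 (multiplicity 2), λ = 3/2 (multiplicity 1)


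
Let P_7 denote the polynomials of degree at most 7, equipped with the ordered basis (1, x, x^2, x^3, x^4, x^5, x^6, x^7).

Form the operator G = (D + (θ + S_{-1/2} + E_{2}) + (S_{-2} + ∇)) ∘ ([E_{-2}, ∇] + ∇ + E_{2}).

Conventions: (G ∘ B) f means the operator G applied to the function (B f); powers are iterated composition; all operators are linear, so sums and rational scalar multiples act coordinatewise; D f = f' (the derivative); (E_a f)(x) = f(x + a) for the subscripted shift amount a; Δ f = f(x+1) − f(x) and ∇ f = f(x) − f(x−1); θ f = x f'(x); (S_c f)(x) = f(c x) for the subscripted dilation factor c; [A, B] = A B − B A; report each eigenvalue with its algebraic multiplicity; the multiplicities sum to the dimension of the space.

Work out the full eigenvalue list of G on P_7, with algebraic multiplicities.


image of 1: 3
image of x: -(1/2)x + 13
image of x^2: (29/4)x^2 + 5x + 36
image of x^3: -(33/8)x^3 + (309/4)x^2 + (153/2)x + 99
image of x^4: (337/16)x^4 - (67/2)x^3 + (585/2)x^2 + 270x + 366
image of x^5: -(833/32)x^5 + (5375/16)x^4 + (585/4)x^3 + (2745/2)x^2 + (3135/2)x + 1197
image of x^6: (4545/64)x^6 - (7113/16)x^5 + (21645/16)x^4 + (1395/2)x^3 + (25785/4)x^2 + 6489x + 4608
image of x^7: -(15361/128)x^7 + (97237/64)x^6 - (34335/32)x^5 + (146475/16)x^4 + (72555/8)x^3 + (112329/4)x^2 + (61425/2)x + 17211
the matrix is upper triangular; its diagonal is (3, -1/2, 29/4, -33/8, 337/16, -833/32, 4545/64, -15361/128)
for a triangular matrix the eigenvalues are the diagonal entries, with algebraic multiplicity their repetition count

λ = -15361/128 (multiplicity 1), λ = -833/32 (multiplicity 1), λ = -33/8 (multiplicity 1), λ = -1/2 (multiplicity 1), λ = 3 (multiplicity 1), λ = 29/4 (multiplicity 1), λ = 337/16 (multiplicity 1), λ = 4545/64 (multiplicity 1)


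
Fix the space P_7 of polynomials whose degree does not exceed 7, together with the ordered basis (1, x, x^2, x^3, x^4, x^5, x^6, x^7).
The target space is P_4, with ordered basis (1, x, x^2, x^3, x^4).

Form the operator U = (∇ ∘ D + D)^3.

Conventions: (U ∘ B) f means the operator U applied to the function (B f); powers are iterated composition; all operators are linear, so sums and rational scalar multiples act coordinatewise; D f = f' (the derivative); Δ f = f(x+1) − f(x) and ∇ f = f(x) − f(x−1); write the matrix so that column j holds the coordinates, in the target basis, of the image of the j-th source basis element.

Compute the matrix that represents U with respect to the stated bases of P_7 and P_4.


image of 1: 0
image of x: 0
image of x^2: 0
image of x^3: 6
image of x^4: 24x + 72
image of x^5: 60x^2 + 360x + 180
image of x^6: 120x^3 + 1080x^2 + 1080x - 1080
image of x^7: 210x^4 + 2520x^3 + 3780x^2 - 7560x + 630
each image's coordinates form column j of the matrix

the matrix is [[0, 0, 0, 6, 72, 180, -1080, 630]; [0, 0, 0, 0, 24, 360, 1080, -7560]; [0, 0, 0, 0, 0, 60, 1080, 3780]; [0, 0, 0, 0, 0, 0, 120, 2520]; [0, 0, 0, 0, 0, 0, 0, 210]] (rows listed top to bottom)


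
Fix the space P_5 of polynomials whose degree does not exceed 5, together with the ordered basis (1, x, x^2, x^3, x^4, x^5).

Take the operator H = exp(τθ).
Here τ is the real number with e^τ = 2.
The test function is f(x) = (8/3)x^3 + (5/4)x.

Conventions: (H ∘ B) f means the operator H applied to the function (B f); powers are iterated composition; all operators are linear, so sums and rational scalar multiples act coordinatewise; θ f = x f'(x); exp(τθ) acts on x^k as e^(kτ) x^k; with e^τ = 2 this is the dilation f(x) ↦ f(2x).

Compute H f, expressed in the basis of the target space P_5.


g(x) = (64/3)x^3 + (5/2)x

exp(τθ) x^k = e^(kτ) x^k; with e^τ = 2 this sends x^k to 2^k x^k
x ↦ 2 x
x^3 ↦ 8 x^3
applying this coordinatewise to f: exp(τθ) f = (64/3)x^3 + (5/2)x


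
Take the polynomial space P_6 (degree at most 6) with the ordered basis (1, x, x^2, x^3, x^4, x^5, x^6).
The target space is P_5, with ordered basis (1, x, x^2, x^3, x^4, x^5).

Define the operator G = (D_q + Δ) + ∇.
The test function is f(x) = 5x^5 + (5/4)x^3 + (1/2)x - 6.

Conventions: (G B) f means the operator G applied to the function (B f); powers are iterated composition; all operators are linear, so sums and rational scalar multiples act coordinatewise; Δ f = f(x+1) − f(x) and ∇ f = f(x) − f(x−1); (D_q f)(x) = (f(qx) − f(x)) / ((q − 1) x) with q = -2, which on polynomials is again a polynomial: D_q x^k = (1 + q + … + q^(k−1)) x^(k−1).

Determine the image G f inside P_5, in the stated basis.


the result is g(x) = 105x^4 + (445/4)x^2 + 14

D_q f = 55x^4 + (15/4)x^2 + 1/2
Δ f = 25x^4 + 50x^3 + (215/4)x^2 + (115/4)x + 27/4
(D_q + Δ) f = 80x^4 + 50x^3 + (115/2)x^2 + (115/4)x + 29/4
∇ f = 25x^4 - 50x^3 + (215/4)x^2 - (115/4)x + 27/4
((D_q + Δ) + ∇) f = 105x^4 + (445/4)x^2 + 14


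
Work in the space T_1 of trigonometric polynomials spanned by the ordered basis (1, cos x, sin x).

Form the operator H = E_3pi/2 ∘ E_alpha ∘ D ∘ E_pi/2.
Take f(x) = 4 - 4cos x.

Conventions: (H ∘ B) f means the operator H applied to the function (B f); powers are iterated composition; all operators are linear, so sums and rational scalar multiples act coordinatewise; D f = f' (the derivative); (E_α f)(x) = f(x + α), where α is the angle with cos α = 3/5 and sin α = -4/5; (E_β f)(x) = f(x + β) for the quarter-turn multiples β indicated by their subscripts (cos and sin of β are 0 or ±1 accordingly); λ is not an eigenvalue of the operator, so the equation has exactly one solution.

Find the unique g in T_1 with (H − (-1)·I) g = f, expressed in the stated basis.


the image equals g(x) = 4 - 2cos x - (2/3)sin x

write g with unknown coordinates in the stated basis and equate coefficients in (H − (-1)·I) g = f
solving from the highest basis element down gives g = 4 - 2cos x - (2/3)sin x
check: H g = -2cos x + (2/3)sin x
so H g − (-1)·g = 4 - 4cos x = f ✓


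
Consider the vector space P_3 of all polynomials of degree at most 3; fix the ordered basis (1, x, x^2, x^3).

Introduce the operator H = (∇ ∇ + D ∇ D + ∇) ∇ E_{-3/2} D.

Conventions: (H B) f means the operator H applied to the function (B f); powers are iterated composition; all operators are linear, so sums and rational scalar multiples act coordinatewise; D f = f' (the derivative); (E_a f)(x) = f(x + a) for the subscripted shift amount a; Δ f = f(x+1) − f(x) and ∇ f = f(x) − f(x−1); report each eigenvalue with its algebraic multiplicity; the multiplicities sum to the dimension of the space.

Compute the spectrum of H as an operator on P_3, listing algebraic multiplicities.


λ = 0 (multiplicity 4)

image of 1: 0
image of x: 0
image of x^2: 0
image of x^3: 6
the matrix is upper triangular; its diagonal is (0, 0, 0, 0)
for a triangular matrix the eigenvalues are the diagonal entries, with algebraic multiplicity their repetition count


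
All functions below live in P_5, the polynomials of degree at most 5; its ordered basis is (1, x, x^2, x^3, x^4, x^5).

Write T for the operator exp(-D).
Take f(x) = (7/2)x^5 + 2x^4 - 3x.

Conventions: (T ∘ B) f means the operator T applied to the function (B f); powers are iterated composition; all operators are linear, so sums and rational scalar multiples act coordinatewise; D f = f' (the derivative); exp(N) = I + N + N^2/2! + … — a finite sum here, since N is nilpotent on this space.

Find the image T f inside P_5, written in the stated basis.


order-1 term: -(35/2)x^4 - 8x^3 + 3
order-2 term: 35x^3 + 12x^2
order-3 term: -35x^2 - 8x
order-4 term: (35/2)x + 2
order-5 term: -7/2
the series for exp(-D) f terminates at order 5
exp(-D) f = (7/2)x^5 - (31/2)x^4 + 27x^3 - 23x^2 + (13/2)x + 3/2

the image equals g(x) = (7/2)x^5 - (31/2)x^4 + 27x^3 - 23x^2 + (13/2)x + 3/2


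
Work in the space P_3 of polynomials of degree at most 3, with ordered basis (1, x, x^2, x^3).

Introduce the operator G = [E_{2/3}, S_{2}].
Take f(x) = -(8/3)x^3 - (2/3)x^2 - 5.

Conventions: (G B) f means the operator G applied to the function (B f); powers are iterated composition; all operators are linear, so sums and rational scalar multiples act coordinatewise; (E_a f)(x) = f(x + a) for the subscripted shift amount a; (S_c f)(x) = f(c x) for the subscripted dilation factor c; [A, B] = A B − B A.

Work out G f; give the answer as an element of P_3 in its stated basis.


g(x) = -(64/3)x^2 - (208/9)x - 520/81

S_{2} f = -(64/3)x^3 - (8/3)x^2 - 5
E_{2/3} S_{2} f = -(64/3)x^3 - (136/3)x^2 - 32x - 1013/81
E_{2/3} f = -(8/3)x^3 - 6x^2 - (40/9)x - 493/81
S_{2} E_{2/3} f = -(64/3)x^3 - 24x^2 - (80/9)x - 493/81
[E_{2/3}, S_{2}] f = -(64/3)x^2 - (208/9)x - 520/81


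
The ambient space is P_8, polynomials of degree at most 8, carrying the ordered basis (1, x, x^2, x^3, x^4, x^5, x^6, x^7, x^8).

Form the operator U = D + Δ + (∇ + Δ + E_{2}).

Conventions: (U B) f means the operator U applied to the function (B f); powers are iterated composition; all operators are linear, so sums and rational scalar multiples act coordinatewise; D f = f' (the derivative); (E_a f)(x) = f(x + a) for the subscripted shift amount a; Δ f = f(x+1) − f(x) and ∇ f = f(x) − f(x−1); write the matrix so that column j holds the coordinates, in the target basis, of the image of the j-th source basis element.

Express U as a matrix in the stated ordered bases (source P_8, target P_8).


image of 1: 1
image of x: x + 6
image of x^2: x^2 + 12x + 5
image of x^3: x^3 + 18x^2 + 15x + 11
image of x^4: x^4 + 24x^3 + 30x^2 + 44x + 17
image of x^5: x^5 + 30x^4 + 50x^3 + 110x^2 + 85x + 35
image of x^6: x^6 + 36x^5 + 75x^4 + 220x^3 + 255x^2 + 210x + 65
image of x^7: x^7 + 42x^6 + 105x^5 + 385x^4 + 595x^3 + 735x^2 + 455x + 131
image of x^8: x^8 + 48x^7 + 140x^6 + 616x^5 + 1190x^4 + 1960x^3 + 1820x^2 + 1048x + 257
each image's coordinates form column j of the matrix

the matrix is [[1, 6, 5, 11, 17, 35, 65, 131, 257]; [0, 1, 12, 15, 44, 85, 210, 455, 1048]; [0, 0, 1, 18, 30, 110, 255, 735, 1820]; [0, 0, 0, 1, 24, 50, 220, 595, 1960]; [0, 0, 0, 0, 1, 30, 75, 385, 1190]; [0, 0, 0, 0, 0, 1, 36, 105, 616]; [0, 0, 0, 0, 0, 0, 1, 42, 140]; [0, 0, 0, 0, 0, 0, 0, 1, 48]; [0, 0, 0, 0, 0, 0, 0, 0, 1]] (rows listed top to bottom)


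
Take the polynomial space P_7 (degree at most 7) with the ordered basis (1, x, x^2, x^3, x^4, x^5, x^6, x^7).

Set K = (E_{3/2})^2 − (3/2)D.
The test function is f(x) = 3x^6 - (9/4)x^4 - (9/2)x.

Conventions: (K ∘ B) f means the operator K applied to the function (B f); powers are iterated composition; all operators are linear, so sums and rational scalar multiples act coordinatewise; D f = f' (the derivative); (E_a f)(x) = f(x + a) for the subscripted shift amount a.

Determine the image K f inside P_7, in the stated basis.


E_{3/2} f = 3x^6 + 27x^5 + 99x^4 + 189x^3 + (3159/16)x^2 + (1629/16)x + 513/32
E_{3/2} E_{3/2} f = 3x^6 + 54x^5 + (1611/4)x^4 + 1593x^3 + (7047/2)x^2 + (8253/2)x + 7965/4
D f = 18x^5 - 9x^3 - 9/2
(-(3/2)D) f = -27x^5 + (27/2)x^3 + 27/4
((E_{3/2})^2 − (3/2)D) f = 3x^6 + 27x^5 + (1611/4)x^4 + (3213/2)x^3 + (7047/2)x^2 + (8253/2)x + 1998

the result is g(x) = 3x^6 + 27x^5 + (1611/4)x^4 + (3213/2)x^3 + (7047/2)x^2 + (8253/2)x + 1998


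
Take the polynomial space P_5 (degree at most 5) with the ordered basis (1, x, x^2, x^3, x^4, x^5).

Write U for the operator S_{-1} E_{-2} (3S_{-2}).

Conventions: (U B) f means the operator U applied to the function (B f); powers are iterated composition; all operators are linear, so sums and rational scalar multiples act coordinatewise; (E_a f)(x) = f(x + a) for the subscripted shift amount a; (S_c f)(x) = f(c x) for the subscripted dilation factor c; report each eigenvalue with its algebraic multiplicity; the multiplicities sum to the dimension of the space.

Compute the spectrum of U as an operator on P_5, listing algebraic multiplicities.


λ = 3 (multiplicity 1), λ = 6 (multiplicity 1), λ = 12 (multiplicity 1), λ = 24 (multiplicity 1), λ = 48 (multiplicity 1), λ = 96 (multiplicity 1)

image of 1: 3
image of x: 6x + 12
image of x^2: 12x^2 + 48x + 48
image of x^3: 24x^3 + 144x^2 + 288x + 192
image of x^4: 48x^4 + 384x^3 + 1152x^2 + 1536x + 768
image of x^5: 96x^5 + 960x^4 + 3840x^3 + 7680x^2 + 7680x + 3072
the matrix is upper triangular; its diagonal is (3, 6, 12, 24, 48, 96)
for a triangular matrix the eigenvalues are the diagonal entries, with algebraic multiplicity their repetition count


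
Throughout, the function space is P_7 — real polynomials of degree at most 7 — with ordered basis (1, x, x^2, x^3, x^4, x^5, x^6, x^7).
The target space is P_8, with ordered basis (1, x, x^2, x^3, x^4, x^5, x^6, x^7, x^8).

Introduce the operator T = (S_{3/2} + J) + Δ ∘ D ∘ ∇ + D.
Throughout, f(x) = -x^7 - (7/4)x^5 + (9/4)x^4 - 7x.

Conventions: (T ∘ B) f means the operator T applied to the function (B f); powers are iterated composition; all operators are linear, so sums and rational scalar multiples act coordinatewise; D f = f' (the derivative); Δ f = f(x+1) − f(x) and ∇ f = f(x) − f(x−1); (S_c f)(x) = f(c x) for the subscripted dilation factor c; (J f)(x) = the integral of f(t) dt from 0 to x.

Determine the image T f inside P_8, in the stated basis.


the result is g(x) = -(1/8)x^8 - (2187/128)x^7 - (175/24)x^6 - (8217/640)x^5 - (13271/64)x^4 + 9x^3 - (637/2)x^2 + (87/2)x - 77/2

S_{3/2} f = -(2187/128)x^7 - (1701/128)x^5 + (729/64)x^4 - (21/2)x
J f = -(1/8)x^8 - (7/24)x^6 + (9/20)x^5 - (7/2)x^2
(S_{3/2} + J) f = -(1/8)x^8 - (2187/128)x^7 - (7/24)x^6 - (8217/640)x^5 + (729/64)x^4 - (7/2)x^2 - (21/2)x
∇ f = -7x^6 + 21x^5 - (175/4)x^4 + (123/2)x^3 - 52x^2 + (99/4)x - 12
D ∇ f = -42x^5 + 105x^4 - 175x^3 + (369/2)x^2 - 104x + 99/4
Δ D ∇ f = -210x^4 - 315x^2 + 54x - 63/2
D f = -7x^6 - (35/4)x^4 + 9x^3 - 7
((S_{3/2} + J) + Δ ∘ D ∘ ∇ + D) f = -(1/8)x^8 - (2187/128)x^7 - (175/24)x^6 - (8217/640)x^5 - (13271/64)x^4 + 9x^3 - (637/2)x^2 + (87/2)x - 77/2


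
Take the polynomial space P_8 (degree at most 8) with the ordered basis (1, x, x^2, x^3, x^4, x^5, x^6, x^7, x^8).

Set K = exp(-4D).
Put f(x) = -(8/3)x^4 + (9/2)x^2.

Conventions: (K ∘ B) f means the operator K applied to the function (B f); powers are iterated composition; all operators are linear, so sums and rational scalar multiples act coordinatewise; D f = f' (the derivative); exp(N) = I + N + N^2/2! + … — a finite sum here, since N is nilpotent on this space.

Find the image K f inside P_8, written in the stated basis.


the image equals g(x) = -(8/3)x^4 + (128/3)x^3 - (503/2)x^2 + (1940/3)x - 1832/3

order-1 term: (128/3)x^3 - 36x
order-2 term: -256x^2 + 72
order-3 term: (2048/3)x
order-4 term: -2048/3
the series for exp(-4D) f terminates at order 4
exp(-4D) f = -(8/3)x^4 + (128/3)x^3 - (503/2)x^2 + (1940/3)x - 1832/3


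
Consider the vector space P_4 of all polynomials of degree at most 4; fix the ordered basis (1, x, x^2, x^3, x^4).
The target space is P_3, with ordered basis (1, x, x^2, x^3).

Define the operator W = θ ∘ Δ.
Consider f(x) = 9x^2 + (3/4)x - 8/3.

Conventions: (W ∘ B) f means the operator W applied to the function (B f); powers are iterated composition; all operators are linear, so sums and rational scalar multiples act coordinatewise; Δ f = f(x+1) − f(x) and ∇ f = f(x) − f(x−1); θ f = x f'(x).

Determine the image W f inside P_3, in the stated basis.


the result is g(x) = 18x

Δ f = 18x + 39/4
θ Δ f = 18x


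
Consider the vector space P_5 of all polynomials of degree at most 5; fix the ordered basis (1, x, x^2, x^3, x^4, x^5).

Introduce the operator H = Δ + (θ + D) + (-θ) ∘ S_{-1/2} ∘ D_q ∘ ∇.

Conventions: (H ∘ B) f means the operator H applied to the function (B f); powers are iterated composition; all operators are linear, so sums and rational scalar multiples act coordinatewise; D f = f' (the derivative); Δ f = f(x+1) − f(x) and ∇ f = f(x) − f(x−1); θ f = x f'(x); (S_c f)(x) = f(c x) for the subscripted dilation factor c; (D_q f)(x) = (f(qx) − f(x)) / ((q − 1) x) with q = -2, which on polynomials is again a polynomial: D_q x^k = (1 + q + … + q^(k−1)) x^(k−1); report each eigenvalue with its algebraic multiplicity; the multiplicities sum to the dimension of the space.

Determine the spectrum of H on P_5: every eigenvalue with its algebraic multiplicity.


image of 1: 0
image of x: x + 2
image of x^2: 2x^2 + 4x + 1
image of x^3: 3x^3 + 6x^2 + (3/2)x + 1
image of x^4: 4x^4 + 8x^3 + 7x + 1
image of x^5: 5x^5 + 10x^4 + (5/8)x^3 + 25x^2 + 1
the matrix is upper triangular; its diagonal is (0, 1, 2, 3, 4, 5)
for a triangular matrix the eigenvalues are the diagonal entries, with algebraic multiplicity their repetition count

λ = 0 (multiplicity 1), λ = 1 (multiplicity 1), λ = 2 (multiplicity 1), λ = 3 (multiplicity 1), λ = 4 (multiplicity 1), λ = 5 (multiplicity 1)


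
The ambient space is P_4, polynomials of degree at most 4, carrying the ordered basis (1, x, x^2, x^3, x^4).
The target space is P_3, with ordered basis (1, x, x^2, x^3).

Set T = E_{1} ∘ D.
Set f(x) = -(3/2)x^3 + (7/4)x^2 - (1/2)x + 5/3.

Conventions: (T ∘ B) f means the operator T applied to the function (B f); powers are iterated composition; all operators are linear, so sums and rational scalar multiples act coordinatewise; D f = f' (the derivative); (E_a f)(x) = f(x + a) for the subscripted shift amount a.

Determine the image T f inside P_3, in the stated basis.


D f = -(9/2)x^2 + (7/2)x - 1/2
E_{1} D f = -(9/2)x^2 - (11/2)x - 3/2

the image equals g(x) = -(9/2)x^2 - (11/2)x - 3/2


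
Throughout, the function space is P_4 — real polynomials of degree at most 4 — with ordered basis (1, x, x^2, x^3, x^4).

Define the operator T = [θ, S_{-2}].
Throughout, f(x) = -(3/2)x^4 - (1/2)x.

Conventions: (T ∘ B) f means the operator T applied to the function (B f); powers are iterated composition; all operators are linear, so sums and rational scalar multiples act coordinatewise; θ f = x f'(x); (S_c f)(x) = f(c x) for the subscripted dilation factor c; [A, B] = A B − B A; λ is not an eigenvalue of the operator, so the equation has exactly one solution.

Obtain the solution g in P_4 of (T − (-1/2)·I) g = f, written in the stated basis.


write g with unknown coordinates in the stated basis and equate coefficients in (T − (-1/2)·I) g = f
solving from the highest basis element down gives g = -3x^4 - x
check: T g = 0
so T g − (-1/2)·g = -(3/2)x^4 - (1/2)x = f ✓

g(x) = -3x^4 - x


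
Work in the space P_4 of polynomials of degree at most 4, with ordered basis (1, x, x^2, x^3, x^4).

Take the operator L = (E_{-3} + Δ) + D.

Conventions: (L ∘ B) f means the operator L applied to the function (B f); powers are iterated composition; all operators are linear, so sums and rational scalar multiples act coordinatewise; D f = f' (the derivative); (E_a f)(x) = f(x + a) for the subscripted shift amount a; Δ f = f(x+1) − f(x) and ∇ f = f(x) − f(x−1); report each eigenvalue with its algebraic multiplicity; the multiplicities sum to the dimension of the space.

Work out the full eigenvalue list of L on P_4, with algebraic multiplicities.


λ = 1 (multiplicity 5)

image of 1: 1
image of x: x - 1
image of x^2: x^2 - 2x + 10
image of x^3: x^3 - 3x^2 + 30x - 26
image of x^4: x^4 - 4x^3 + 60x^2 - 104x + 82
the matrix is upper triangular; its diagonal is (1, 1, 1, 1, 1)
for a triangular matrix the eigenvalues are the diagonal entries, with algebraic multiplicity their repetition count


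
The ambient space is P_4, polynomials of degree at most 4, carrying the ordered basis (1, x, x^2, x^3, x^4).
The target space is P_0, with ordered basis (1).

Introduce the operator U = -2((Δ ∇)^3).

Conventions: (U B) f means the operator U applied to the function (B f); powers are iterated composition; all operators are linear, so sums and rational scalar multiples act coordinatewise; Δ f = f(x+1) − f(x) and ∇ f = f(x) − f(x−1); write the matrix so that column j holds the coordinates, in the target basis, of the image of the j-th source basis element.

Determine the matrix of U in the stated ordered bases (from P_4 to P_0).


image of 1: 0
image of x: 0
image of x^2: 0
image of x^3: 0
image of x^4: 0
each image's coordinates form column j of the matrix

the matrix is [[0, 0, 0, 0, 0]] (rows listed top to bottom)


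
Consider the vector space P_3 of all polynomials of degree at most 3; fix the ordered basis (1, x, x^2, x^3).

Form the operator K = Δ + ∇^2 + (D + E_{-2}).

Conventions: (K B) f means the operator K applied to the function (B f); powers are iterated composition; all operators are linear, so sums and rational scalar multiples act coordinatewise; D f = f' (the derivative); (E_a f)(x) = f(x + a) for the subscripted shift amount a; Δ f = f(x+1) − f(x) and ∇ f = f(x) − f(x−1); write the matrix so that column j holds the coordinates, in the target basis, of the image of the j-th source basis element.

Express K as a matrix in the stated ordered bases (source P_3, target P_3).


image of 1: 1
image of x: x
image of x^2: x^2 + 7
image of x^3: x^3 + 21x - 13
each image's coordinates form column j of the matrix

the matrix is [[1, 0, 7, -13]; [0, 1, 0, 21]; [0, 0, 1, 0]; [0, 0, 0, 1]] (rows listed top to bottom)


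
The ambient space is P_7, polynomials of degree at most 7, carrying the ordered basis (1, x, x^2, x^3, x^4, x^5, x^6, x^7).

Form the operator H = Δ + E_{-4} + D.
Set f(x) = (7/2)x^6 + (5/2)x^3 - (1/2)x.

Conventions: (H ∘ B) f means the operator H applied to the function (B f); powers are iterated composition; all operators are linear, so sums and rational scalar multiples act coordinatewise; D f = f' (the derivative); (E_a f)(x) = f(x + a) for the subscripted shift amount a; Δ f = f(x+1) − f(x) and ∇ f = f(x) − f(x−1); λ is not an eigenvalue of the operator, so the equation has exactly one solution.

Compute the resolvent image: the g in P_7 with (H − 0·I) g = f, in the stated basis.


the result is g(x) = (7/2)x^6 + 42x^5 - (945/2)x^4 - (13015/2)x^3 + (44235/2)x^2 + 268795x - 98321

write g with unknown coordinates in the stated basis and equate coefficients in (H − 0·I) g = f
solving from the highest basis element down gives g = (7/2)x^6 + 42x^5 - (945/2)x^4 - (13015/2)x^3 + (44235/2)x^2 + 268795x - 98321
check: H g = (7/2)x^6 + (5/2)x^3 - (1/2)x
so H g − 0·g = (7/2)x^6 + (5/2)x^3 - (1/2)x = f ✓


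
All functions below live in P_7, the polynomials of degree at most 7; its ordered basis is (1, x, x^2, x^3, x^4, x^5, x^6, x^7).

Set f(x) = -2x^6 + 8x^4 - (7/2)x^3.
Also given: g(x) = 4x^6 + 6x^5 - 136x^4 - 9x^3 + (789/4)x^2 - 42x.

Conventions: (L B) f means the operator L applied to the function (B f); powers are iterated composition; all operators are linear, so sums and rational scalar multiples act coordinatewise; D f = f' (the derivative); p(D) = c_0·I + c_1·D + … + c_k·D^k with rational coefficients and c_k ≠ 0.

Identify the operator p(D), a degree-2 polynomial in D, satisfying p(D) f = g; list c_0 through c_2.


D^0 f = -2x^6 + 8x^4 - (7/2)x^3
D^1 f = -12x^5 + 32x^3 - (21/2)x^2
D^2 f = -60x^4 + 96x^2 - 21x
matching coefficients of g against c_0 f + c_1 Df + … from the top degree down determines the c_i
solution: c_0 = -2, c_1 = -1/2, c_2 = 2

p(D) = -2·I − (1/2)·D + 2·D^2, i.e. c_0 = -2, c_1 = -1/2, c_2 = 2


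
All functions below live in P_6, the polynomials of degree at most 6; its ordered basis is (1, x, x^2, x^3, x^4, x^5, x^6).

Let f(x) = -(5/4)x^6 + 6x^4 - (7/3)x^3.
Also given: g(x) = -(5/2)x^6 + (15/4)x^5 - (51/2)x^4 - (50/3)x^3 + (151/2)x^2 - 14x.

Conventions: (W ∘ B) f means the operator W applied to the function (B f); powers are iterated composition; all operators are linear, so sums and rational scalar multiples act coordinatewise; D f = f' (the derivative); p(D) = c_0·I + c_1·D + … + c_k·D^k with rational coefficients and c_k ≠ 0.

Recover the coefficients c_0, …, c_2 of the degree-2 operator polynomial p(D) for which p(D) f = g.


p(D) = 2·I − (1/2)·D + D^2, i.e. c_0 = 2, c_1 = -1/2, c_2 = 1

D^0 f = -(5/4)x^6 + 6x^4 - (7/3)x^3
D^1 f = -(15/2)x^5 + 24x^3 - 7x^2
D^2 f = -(75/2)x^4 + 72x^2 - 14x
matching coefficients of g against c_0 f + c_1 Df + … from the top degree down determines the c_i
solution: c_0 = 2, c_1 = -1/2, c_2 = 1


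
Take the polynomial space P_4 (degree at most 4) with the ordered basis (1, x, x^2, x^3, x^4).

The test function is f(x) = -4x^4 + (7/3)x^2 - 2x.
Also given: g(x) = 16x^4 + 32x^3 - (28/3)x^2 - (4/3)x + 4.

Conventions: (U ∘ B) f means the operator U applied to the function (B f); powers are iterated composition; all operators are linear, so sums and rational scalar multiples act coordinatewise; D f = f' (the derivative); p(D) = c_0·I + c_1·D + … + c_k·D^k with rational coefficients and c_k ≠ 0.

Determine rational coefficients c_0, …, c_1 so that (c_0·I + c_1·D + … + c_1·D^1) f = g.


D^0 f = -4x^4 + (7/3)x^2 - 2x
D^1 f = -16x^3 + (14/3)x - 2
matching coefficients of g against c_0 f + c_1 Df + … from the top degree down determines the c_i
solution: c_0 = -4, c_1 = -2

c_0 = -4, c_1 = -2


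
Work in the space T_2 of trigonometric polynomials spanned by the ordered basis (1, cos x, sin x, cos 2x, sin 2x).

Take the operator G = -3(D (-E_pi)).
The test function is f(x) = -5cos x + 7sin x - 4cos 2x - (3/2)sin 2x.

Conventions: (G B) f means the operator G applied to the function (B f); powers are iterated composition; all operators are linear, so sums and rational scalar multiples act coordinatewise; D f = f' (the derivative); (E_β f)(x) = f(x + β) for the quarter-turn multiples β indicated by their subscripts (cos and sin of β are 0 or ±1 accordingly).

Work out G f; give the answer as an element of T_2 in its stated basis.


the result is g(x) = -21cos x - 15sin x - 9cos 2x + 24sin 2x

E_pi f = 5cos x - 7sin x - 4cos 2x - (3/2)sin 2x
(-E_pi) f = -5cos x + 7sin x + 4cos 2x + (3/2)sin 2x
D (-E_pi) f = 7cos x + 5sin x + 3cos 2x - 8sin 2x
(-3(D (-E_pi))) f = -21cos x - 15sin x - 9cos 2x + 24sin 2x


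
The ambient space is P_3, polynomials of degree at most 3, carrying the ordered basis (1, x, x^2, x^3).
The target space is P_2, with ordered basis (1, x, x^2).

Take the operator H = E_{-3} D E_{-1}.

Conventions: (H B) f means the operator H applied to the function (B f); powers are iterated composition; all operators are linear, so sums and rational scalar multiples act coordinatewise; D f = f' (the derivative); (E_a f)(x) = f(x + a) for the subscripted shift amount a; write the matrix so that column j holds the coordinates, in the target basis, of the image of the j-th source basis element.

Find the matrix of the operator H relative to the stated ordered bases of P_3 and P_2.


image of 1: 0
image of x: 1
image of x^2: 2x - 8
image of x^3: 3x^2 - 24x + 48
each image's coordinates form column j of the matrix

the matrix is [[0, 1, -8, 48]; [0, 0, 2, -24]; [0, 0, 0, 3]] (rows listed top to bottom)


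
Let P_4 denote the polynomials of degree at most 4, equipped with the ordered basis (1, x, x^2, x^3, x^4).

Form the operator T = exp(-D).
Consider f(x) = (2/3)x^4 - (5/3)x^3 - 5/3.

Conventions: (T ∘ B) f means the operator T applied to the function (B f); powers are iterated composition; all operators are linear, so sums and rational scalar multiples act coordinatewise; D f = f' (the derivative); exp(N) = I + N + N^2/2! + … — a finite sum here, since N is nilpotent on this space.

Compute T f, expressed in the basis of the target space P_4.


order-1 term: -(8/3)x^3 + 5x^2
order-2 term: 4x^2 - 5x
order-3 term: -(8/3)x + 5/3
order-4 term: 2/3
the series for exp(-D) f terminates at order 4
exp(-D) f = (2/3)x^4 - (13/3)x^3 + 9x^2 - (23/3)x + 2/3

the image equals g(x) = (2/3)x^4 - (13/3)x^3 + 9x^2 - (23/3)x + 2/3
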